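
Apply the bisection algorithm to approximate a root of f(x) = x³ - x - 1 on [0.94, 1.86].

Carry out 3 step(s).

f(x) = x³ - x - 1
Initial interval: [0.94, 1.86]

Iteration 1:
  c_1 = (0.940000 + 1.860000)/2 = 1.400000
  f(c_1) = f(1.400000) = 0.344000
  f(a) × f(c) < 0, new interval: [0.940000, 1.400000]
Iteration 2:
  c_2 = (0.940000 + 1.400000)/2 = 1.170000
  f(c_2) = f(1.170000) = -0.568387
  f(a) × f(c) ≥ 0, new interval: [1.170000, 1.400000]
Iteration 3:
  c_3 = (1.170000 + 1.400000)/2 = 1.285000
  f(c_3) = f(1.285000) = -0.163176
  f(a) × f(c) ≥ 0, new interval: [1.285000, 1.400000]

After 3 iteration(s), the approximation is c_3 = 1.285000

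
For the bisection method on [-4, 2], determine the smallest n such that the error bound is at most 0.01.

We need (b-a)/2^n ≤ 0.01
(2 - (-4))/2^n ≤ 0.01
6/2^n ≤ 0.01
2^n ≥ 600
n ≥ log₂(600) = 9.23
n ≥ 10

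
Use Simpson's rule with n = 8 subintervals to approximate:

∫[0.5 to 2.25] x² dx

f(x) = x²
a = 0.5, b = 2.25, n = 8
h = (b - a)/n = 0.218750

Simpson's rule: (h/3)[f(x₀) + 4f(x₁) + 2f(x₂) + ... + f(xₙ)]

x_0 = 0.5000, f(x_0) = 0.250000, coefficient = 1
x_1 = 0.7188, f(x_1) = 0.516602, coefficient = 4
x_2 = 0.9375, f(x_2) = 0.878906, coefficient = 2
x_3 = 1.1562, f(x_3) = 1.336914, coefficient = 4
x_4 = 1.3750, f(x_4) = 1.890625, coefficient = 2
x_5 = 1.5938, f(x_5) = 2.540039, coefficient = 4
x_6 = 1.8125, f(x_6) = 3.285156, coefficient = 2
x_7 = 2.0312, f(x_7) = 4.125977, coefficient = 4
x_8 = 2.2500, f(x_8) = 5.062500, coefficient = 1

I ≈ (0.218750/3) × 51.500000 = 3.755208
Exact value: 3.755208
Error: 0.000000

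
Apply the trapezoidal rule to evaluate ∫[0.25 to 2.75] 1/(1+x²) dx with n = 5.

f(x) = 1/(1+x²)
a = 0.25, b = 2.75, n = 5
h = (b - a)/n = 0.500000

Trapezoidal rule: (h/2)[f(x₀) + 2f(x₁) + 2f(x₂) + ... + f(xₙ)]

x_0 = 0.2500, f(x_0) = 0.941176, coefficient = 1
x_1 = 0.7500, f(x_1) = 0.640000, coefficient = 2
x_2 = 1.2500, f(x_2) = 0.390244, coefficient = 2
x_3 = 1.7500, f(x_3) = 0.246154, coefficient = 2
x_4 = 2.2500, f(x_4) = 0.164948, coefficient = 2
x_5 = 2.7500, f(x_5) = 0.116788, coefficient = 1

I ≈ (0.500000/2) × 3.940657 = 0.985164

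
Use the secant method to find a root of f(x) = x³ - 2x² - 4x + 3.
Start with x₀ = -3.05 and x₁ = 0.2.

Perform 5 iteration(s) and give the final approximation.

f(x) = x³ - 2x² - 4x + 3
x₀ = -3.05, x₁ = 0.2

Secant formula: x_{n+1} = x_n - f(x_n)(x_n - x_{n-1})/(f(x_n) - f(x_{n-1}))

Iteration 1:
  f(-3.050000) = -31.777625
  f(0.200000) = 2.128000
  x_2 = 0.200000 - 2.128000×(0.200000 - (-3.050000))/(2.128000 - (-31.777625))
       = -0.003978
Iteration 2:
  f(0.200000) = 2.128000
  f(-0.003978) = 3.015880
  x_3 = -0.003978 - 3.015880×(-0.003978 - 0.200000)/(3.015880 - 2.128000)
       = 0.688878
Iteration 3:
  f(-0.003978) = 3.015880
  f(0.688878) = -0.377709
  x_4 = 0.688878 - (-0.377709)×(0.688878 - (-0.003978))/(-0.377709 - 3.015880)
       = 0.611763
Iteration 4:
  f(0.688878) = -0.377709
  f(0.611763) = 0.033397
  x_5 = 0.611763 - 0.033397×(0.611763 - 0.688878)/(0.033397 - (-0.377709))
       = 0.618027
Iteration 5:
  f(0.611763) = 0.033397
  f(0.618027) = 0.000036
  x_6 = 0.618027 - 0.000036×(0.618027 - 0.611763)/(0.000036 - 0.033397)
       = 0.618034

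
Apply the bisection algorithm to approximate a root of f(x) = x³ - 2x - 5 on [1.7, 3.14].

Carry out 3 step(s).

f(x) = x³ - 2x - 5
Initial interval: [1.7, 3.14]

Iteration 1:
  c_1 = (1.700000 + 3.140000)/2 = 2.420000
  f(c_1) = f(2.420000) = 4.332488
  f(a) × f(c) < 0, new interval: [1.700000, 2.420000]
Iteration 2:
  c_2 = (1.700000 + 2.420000)/2 = 2.060000
  f(c_2) = f(2.060000) = -0.378184
  f(a) × f(c) ≥ 0, new interval: [2.060000, 2.420000]
Iteration 3:
  c_3 = (2.060000 + 2.420000)/2 = 2.240000
  f(c_3) = f(2.240000) = 1.759424
  f(a) × f(c) < 0, new interval: [2.060000, 2.240000]

After 3 iteration(s), the approximation is c_3 = 2.240000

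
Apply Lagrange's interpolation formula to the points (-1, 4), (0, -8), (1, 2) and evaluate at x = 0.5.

Lagrange interpolation formula:
P(x) = Σ yᵢ × Lᵢ(x)
where Lᵢ(x) = Π_{j≠i} (x - xⱼ)/(xᵢ - xⱼ)

L_0(0.5) = (0.5 - 0)/(-1 - 0) × (0.5 - 1)/(-1 - 1) = -0.125000
L_1(0.5) = (0.5 - (-1))/(0 - (-1)) × (0.5 - 1)/(0 - 1) = 0.750000
L_2(0.5) = (0.5 - (-1))/(1 - (-1)) × (0.5 - 0)/(1 - 0) = 0.375000

P(0.5) = 4×L_0(0.5) + (-8)×L_1(0.5) + 2×L_2(0.5)
P(0.5) = -5.750000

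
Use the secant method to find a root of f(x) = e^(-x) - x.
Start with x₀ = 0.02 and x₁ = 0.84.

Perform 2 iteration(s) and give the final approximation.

f(x) = e^(-x) - x
x₀ = 0.02, x₁ = 0.84

Secant formula: x_{n+1} = x_n - f(x_n)(x_n - x_{n-1})/(f(x_n) - f(x_{n-1}))

Iteration 1:
  f(0.020000) = 0.960199
  f(0.840000) = -0.408289
  x_2 = 0.840000 - (-0.408289)×(0.840000 - 0.020000)/(-0.408289 - 0.960199)
       = 0.595352
Iteration 2:
  f(0.840000) = -0.408289
  f(0.595352) = -0.043984
  x_3 = 0.595352 - (-0.043984)×(0.595352 - 0.840000)/(-0.043984 - (-0.408289))
       = 0.565815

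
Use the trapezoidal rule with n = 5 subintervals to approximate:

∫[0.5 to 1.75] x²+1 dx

f(x) = x²+1
a = 0.5, b = 1.75, n = 5
h = (b - a)/n = 0.250000

Trapezoidal rule: (h/2)[f(x₀) + 2f(x₁) + 2f(x₂) + ... + f(xₙ)]

x_0 = 0.5000, f(x_0) = 1.250000, coefficient = 1
x_1 = 0.7500, f(x_1) = 1.562500, coefficient = 2
x_2 = 1.0000, f(x_2) = 2.000000, coefficient = 2
x_3 = 1.2500, f(x_3) = 2.562500, coefficient = 2
x_4 = 1.5000, f(x_4) = 3.250000, coefficient = 2
x_5 = 1.7500, f(x_5) = 4.062500, coefficient = 1

I ≈ (0.250000/2) × 24.062500 = 3.007812
Exact value: 2.994792
Error: 0.013021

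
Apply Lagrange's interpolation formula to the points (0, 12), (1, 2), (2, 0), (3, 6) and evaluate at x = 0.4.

Lagrange interpolation formula:
P(x) = Σ yᵢ × Lᵢ(x)
where Lᵢ(x) = Π_{j≠i} (x - xⱼ)/(xᵢ - xⱼ)

L_0(0.4) = (0.4 - 1)/(0 - 1) × (0.4 - 2)/(0 - 2) × (0.4 - 3)/(0 - 3) = 0.416000
L_1(0.4) = (0.4 - 0)/(1 - 0) × (0.4 - 2)/(1 - 2) × (0.4 - 3)/(1 - 3) = 0.832000
L_2(0.4) = (0.4 - 0)/(2 - 0) × (0.4 - 1)/(2 - 1) × (0.4 - 3)/(2 - 3) = -0.312000
L_3(0.4) = (0.4 - 0)/(3 - 0) × (0.4 - 1)/(3 - 1) × (0.4 - 2)/(3 - 2) = 0.064000

P(0.4) = 12×L_0(0.4) + 2×L_1(0.4) + 0×L_2(0.4) + 6×L_3(0.4)
P(0.4) = 7.040000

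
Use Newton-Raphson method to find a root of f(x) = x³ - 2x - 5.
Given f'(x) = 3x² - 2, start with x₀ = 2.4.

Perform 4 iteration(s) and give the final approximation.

f(x) = x³ - 2x - 5
f'(x) = 3x² - 2
x₀ = 2.4

Newton-Raphson formula: x_{n+1} = x_n - f(x_n)/f'(x_n)

Iteration 1:
  f(2.400000) = 4.024000
  f'(2.400000) = 15.280000
  x_1 = 2.400000 - 4.024000/15.280000 = 2.136649
Iteration 2:
  f(2.136649) = 0.481082
  f'(2.136649) = 11.695810
  x_2 = 2.136649 - 0.481082/11.695810 = 2.095516
Iteration 3:
  f(2.095516) = 0.010775
  f'(2.095516) = 11.173567
  x_3 = 2.095516 - 0.010775/11.173567 = 2.094552
Iteration 4:
  f(2.094552) = 0.000006
  f'(2.094552) = 11.161444
  x_4 = 2.094552 - 0.000006/11.161444 = 2.094551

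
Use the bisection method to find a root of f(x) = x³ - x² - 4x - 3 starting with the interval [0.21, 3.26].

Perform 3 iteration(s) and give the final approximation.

f(x) = x³ - x² - 4x - 3
Initial interval: [0.21, 3.26]

Iteration 1:
  c_1 = (0.210000 + 3.260000)/2 = 1.735000
  f(c_1) = f(1.735000) = -7.727485
  f(a) × f(c) ≥ 0, new interval: [1.735000, 3.260000]
Iteration 2:
  c_2 = (1.735000 + 3.260000)/2 = 2.497500
  f(c_2) = f(2.497500) = -3.649334
  f(a) × f(c) ≥ 0, new interval: [2.497500, 3.260000]
Iteration 3:
  c_3 = (2.497500 + 3.260000)/2 = 2.878750
  f(c_3) = f(2.878750) = 1.054580
  f(a) × f(c) < 0, new interval: [2.497500, 2.878750]

After 3 iteration(s), the approximation is c_3 = 2.878750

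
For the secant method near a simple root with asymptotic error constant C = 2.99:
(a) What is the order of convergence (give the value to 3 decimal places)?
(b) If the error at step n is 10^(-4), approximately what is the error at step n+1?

(a) Secant method has superlinear convergence with order φ = (1+√5)/2 ≈ 1.618.
    This means |e_{n+1}| ≈ C|e_n|^1.618.

(b) With |e_n| = 10^(-4) and C = 2.99:
    |e_{n+1}| ≈ 2.99 × (10^(-4))^1.618 = 2.99 × 10^(-6.47)

(a) ≈ 1.618 (golden ratio); (b) |e_{n+1}| ≈ 1.008e-06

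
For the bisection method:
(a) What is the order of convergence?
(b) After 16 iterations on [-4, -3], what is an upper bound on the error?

(a) Bisection has linear (order 1) convergence; the error is halved each step.

(b) Error bound = (b-a)/2^n = (-3 - (-4))/2^{16}
    = 1/2^{16}

(a) 1 (linear); (b) error ≤ 1.53e-05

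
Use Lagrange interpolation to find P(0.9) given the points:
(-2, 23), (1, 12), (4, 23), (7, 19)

Lagrange interpolation formula:
P(x) = Σ yᵢ × Lᵢ(x)
where Lᵢ(x) = Π_{j≠i} (x - xⱼ)/(xᵢ - xⱼ)

L_0(0.9) = (0.9 - 1)/(-2 - 1) × (0.9 - 4)/(-2 - 4) × (0.9 - 7)/(-2 - 7) = 0.011673
L_1(0.9) = (0.9 - (-2))/(1 - (-2)) × (0.9 - 4)/(1 - 4) × (0.9 - 7)/(1 - 7) = 1.015537
L_2(0.9) = (0.9 - (-2))/(4 - (-2)) × (0.9 - 1)/(4 - 1) × (0.9 - 7)/(4 - 7) = -0.032759
L_3(0.9) = (0.9 - (-2))/(7 - (-2)) × (0.9 - 1)/(7 - 1) × (0.9 - 4)/(7 - 4) = 0.005549

P(0.9) = 23×L_0(0.9) + 12×L_1(0.9) + 23×L_2(0.9) + 19×L_3(0.9)
P(0.9) = 11.806895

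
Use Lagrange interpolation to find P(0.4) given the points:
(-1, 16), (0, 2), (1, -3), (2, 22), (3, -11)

Lagrange interpolation formula:
P(x) = Σ yᵢ × Lᵢ(x)
where Lᵢ(x) = Π_{j≠i} (x - xⱼ)/(xᵢ - xⱼ)

L_0(0.4) = (0.4 - 0)/(-1 - 0) × (0.4 - 1)/(-1 - 1) × (0.4 - 2)/(-1 - 2) × (0.4 - 3)/(-1 - 3) = -0.041600
L_1(0.4) = (0.4 - (-1))/(0 - (-1)) × (0.4 - 1)/(0 - 1) × (0.4 - 2)/(0 - 2) × (0.4 - 3)/(0 - 3) = 0.582400
L_2(0.4) = (0.4 - (-1))/(1 - (-1)) × (0.4 - 0)/(1 - 0) × (0.4 - 2)/(1 - 2) × (0.4 - 3)/(1 - 3) = 0.582400
L_3(0.4) = (0.4 - (-1))/(2 - (-1)) × (0.4 - 0)/(2 - 0) × (0.4 - 1)/(2 - 1) × (0.4 - 3)/(2 - 3) = -0.145600
L_4(0.4) = (0.4 - (-1))/(3 - (-1)) × (0.4 - 0)/(3 - 0) × (0.4 - 1)/(3 - 1) × (0.4 - 2)/(3 - 2) = 0.022400

P(0.4) = 16×L_0(0.4) + 2×L_1(0.4) + (-3)×L_2(0.4) + 22×L_3(0.4) + (-11)×L_4(0.4)
P(0.4) = -4.697600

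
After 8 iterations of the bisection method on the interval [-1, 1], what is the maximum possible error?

Bisection error bound: |error| ≤ (b-a)/2^n
|error| ≤ (1 - (-1))/2^8 = 2/2^8
|error| ≤ 0.0078125000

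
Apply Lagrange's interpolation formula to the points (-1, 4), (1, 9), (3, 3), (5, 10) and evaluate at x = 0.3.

Lagrange interpolation formula:
P(x) = Σ yᵢ × Lᵢ(x)
where Lᵢ(x) = Π_{j≠i} (x - xⱼ)/(xᵢ - xⱼ)

L_0(0.3) = (0.3 - 1)/(-1 - 1) × (0.3 - 3)/(-1 - 3) × (0.3 - 5)/(-1 - 5) = 0.185062
L_1(0.3) = (0.3 - (-1))/(1 - (-1)) × (0.3 - 3)/(1 - 3) × (0.3 - 5)/(1 - 5) = 1.031063
L_2(0.3) = (0.3 - (-1))/(3 - (-1)) × (0.3 - 1)/(3 - 1) × (0.3 - 5)/(3 - 5) = -0.267313
L_3(0.3) = (0.3 - (-1))/(5 - (-1)) × (0.3 - 1)/(5 - 1) × (0.3 - 3)/(5 - 3) = 0.051188

P(0.3) = 4×L_0(0.3) + 9×L_1(0.3) + 3×L_2(0.3) + 10×L_3(0.3)
P(0.3) = 9.729750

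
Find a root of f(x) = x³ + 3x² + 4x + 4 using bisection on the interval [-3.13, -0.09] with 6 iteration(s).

f(x) = x³ + 3x² + 4x + 4
Initial interval: [-3.13, -0.09]

Iteration 1:
  c_1 = (-3.130000 + (-0.090000))/2 = -1.610000
  f(c_1) = f(-1.610000) = 1.163019
  f(a) × f(c) < 0, new interval: [-3.130000, -1.610000]
Iteration 2:
  c_2 = (-3.130000 + (-1.610000))/2 = -2.370000
  f(c_2) = f(-2.370000) = -1.941353
  f(a) × f(c) ≥ 0, new interval: [-2.370000, -1.610000]
Iteration 3:
  c_3 = (-2.370000 + (-1.610000))/2 = -1.990000
  f(c_3) = f(-1.990000) = 0.039701
  f(a) × f(c) < 0, new interval: [-2.370000, -1.990000]
Iteration 4:
  c_4 = (-2.370000 + (-1.990000))/2 = -2.180000
  f(c_4) = f(-2.180000) = -0.823032
  f(a) × f(c) ≥ 0, new interval: [-2.180000, -1.990000]
Iteration 5:
  c_5 = (-2.180000 + (-1.990000))/2 = -2.085000
  f(c_5) = f(-2.085000) = -0.362289
  f(a) × f(c) ≥ 0, new interval: [-2.085000, -1.990000]
Iteration 6:
  c_6 = (-2.085000 + (-1.990000))/2 = -2.037500
  f(c_6) = f(-2.037500) = -0.154271
  f(a) × f(c) ≥ 0, new interval: [-2.037500, -1.990000]

After 6 iteration(s), the approximation is c_6 = -2.037500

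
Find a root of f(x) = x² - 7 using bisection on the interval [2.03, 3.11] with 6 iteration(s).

f(x) = x² - 7
Initial interval: [2.03, 3.11]

Iteration 1:
  c_1 = (2.030000 + 3.110000)/2 = 2.570000
  f(c_1) = f(2.570000) = -0.395100
  f(a) × f(c) ≥ 0, new interval: [2.570000, 3.110000]
Iteration 2:
  c_2 = (2.570000 + 3.110000)/2 = 2.840000
  f(c_2) = f(2.840000) = 1.065600
  f(a) × f(c) < 0, new interval: [2.570000, 2.840000]
Iteration 3:
  c_3 = (2.570000 + 2.840000)/2 = 2.705000
  f(c_3) = f(2.705000) = 0.317025
  f(a) × f(c) < 0, new interval: [2.570000, 2.705000]
Iteration 4:
  c_4 = (2.570000 + 2.705000)/2 = 2.637500
  f(c_4) = f(2.637500) = -0.043594
  f(a) × f(c) ≥ 0, new interval: [2.637500, 2.705000]
Iteration 5:
  c_5 = (2.637500 + 2.705000)/2 = 2.671250
  f(c_5) = f(2.671250) = 0.135577
  f(a) × f(c) < 0, new interval: [2.637500, 2.671250]
Iteration 6:
  c_6 = (2.637500 + 2.671250)/2 = 2.654375
  f(c_6) = f(2.654375) = 0.045707
  f(a) × f(c) < 0, new interval: [2.637500, 2.654375]

After 6 iteration(s), the approximation is c_6 = 2.654375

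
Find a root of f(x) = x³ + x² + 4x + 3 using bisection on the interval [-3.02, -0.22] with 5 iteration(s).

f(x) = x³ + x² + 4x + 3
Initial interval: [-3.02, -0.22]

Iteration 1:
  c_1 = (-3.020000 + (-0.220000))/2 = -1.620000
  f(c_1) = f(-1.620000) = -5.107128
  f(a) × f(c) ≥ 0, new interval: [-1.620000, -0.220000]
Iteration 2:
  c_2 = (-1.620000 + (-0.220000))/2 = -0.920000
  f(c_2) = f(-0.920000) = -0.612288
  f(a) × f(c) ≥ 0, new interval: [-0.920000, -0.220000]
Iteration 3:
  c_3 = (-0.920000 + (-0.220000))/2 = -0.570000
  f(c_3) = f(-0.570000) = 0.859707
  f(a) × f(c) < 0, new interval: [-0.920000, -0.570000]
Iteration 4:
  c_4 = (-0.920000 + (-0.570000))/2 = -0.745000
  f(c_4) = f(-0.745000) = 0.161531
  f(a) × f(c) < 0, new interval: [-0.920000, -0.745000]
Iteration 5:
  c_5 = (-0.920000 + (-0.745000))/2 = -0.832500
  f(c_5) = f(-0.832500) = -0.213913
  f(a) × f(c) ≥ 0, new interval: [-0.832500, -0.745000]

After 5 iteration(s), the approximation is c_5 = -0.832500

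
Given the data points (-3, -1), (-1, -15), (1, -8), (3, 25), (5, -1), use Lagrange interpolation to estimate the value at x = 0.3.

Lagrange interpolation formula:
P(x) = Σ yᵢ × Lᵢ(x)
where Lᵢ(x) = Π_{j≠i} (x - xⱼ)/(xᵢ - xⱼ)

L_0(0.3) = (0.3 - (-1))/(-3 - (-1)) × (0.3 - 1)/(-3 - 1) × (0.3 - 3)/(-3 - 3) × (0.3 - 5)/(-3 - 5) = -0.030073
L_1(0.3) = (0.3 - (-3))/(-1 - (-3)) × (0.3 - 1)/(-1 - 1) × (0.3 - 3)/(-1 - 3) × (0.3 - 5)/(-1 - 5) = 0.305353
L_2(0.3) = (0.3 - (-3))/(1 - (-3)) × (0.3 - (-1))/(1 - (-1)) × (0.3 - 3)/(1 - 3) × (0.3 - 5)/(1 - 5) = 0.850627
L_3(0.3) = (0.3 - (-3))/(3 - (-3)) × (0.3 - (-1))/(3 - (-1)) × (0.3 - 1)/(3 - 1) × (0.3 - 5)/(3 - 5) = -0.147022
L_4(0.3) = (0.3 - (-3))/(5 - (-3)) × (0.3 - (-1))/(5 - (-1)) × (0.3 - 1)/(5 - 1) × (0.3 - 3)/(5 - 3) = 0.021115

P(0.3) = (-1)×L_0(0.3) + (-15)×L_1(0.3) + (-8)×L_2(0.3) + 25×L_3(0.3) + (-1)×L_4(0.3)
P(0.3) = -15.051898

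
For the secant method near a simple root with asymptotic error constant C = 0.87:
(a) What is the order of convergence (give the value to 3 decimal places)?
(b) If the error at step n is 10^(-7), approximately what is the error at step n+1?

(a) Secant method has superlinear convergence with order φ = (1+√5)/2 ≈ 1.618.
    This means |e_{n+1}| ≈ C|e_n|^1.618.

(b) With |e_n| = 10^(-7) and C = 0.87:
    |e_{n+1}| ≈ 0.87 × (10^(-7))^1.618 = 0.87 × 10^(-11.33)

(a) ≈ 1.618 (golden ratio); (b) |e_{n+1}| ≈ 4.105e-12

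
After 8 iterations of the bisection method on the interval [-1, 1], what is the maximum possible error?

Bisection error bound: |error| ≤ (b-a)/2^n
|error| ≤ (1 - (-1))/2^8 = 2/2^8
|error| ≤ 0.0078125000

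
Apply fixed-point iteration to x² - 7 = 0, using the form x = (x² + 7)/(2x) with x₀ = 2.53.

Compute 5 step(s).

Equation: x² - 7 = 0
Fixed-point form: x = (x² + 7)/(2x)
x₀ = 2.53

x_1 = g(2.530000) = 2.648399
x_2 = g(2.648399) = 2.645753
x_3 = g(2.645753) = 2.645751
x_4 = g(2.645751) = 2.645751
x_5 = g(2.645751) = 2.645751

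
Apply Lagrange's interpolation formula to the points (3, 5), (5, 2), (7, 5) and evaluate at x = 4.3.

Lagrange interpolation formula:
P(x) = Σ yᵢ × Lᵢ(x)
where Lᵢ(x) = Π_{j≠i} (x - xⱼ)/(xᵢ - xⱼ)

L_0(4.3) = (4.3 - 5)/(3 - 5) × (4.3 - 7)/(3 - 7) = 0.236250
L_1(4.3) = (4.3 - 3)/(5 - 3) × (4.3 - 7)/(5 - 7) = 0.877500
L_2(4.3) = (4.3 - 3)/(7 - 3) × (4.3 - 5)/(7 - 5) = -0.113750

P(4.3) = 5×L_0(4.3) + 2×L_1(4.3) + 5×L_2(4.3)
P(4.3) = 2.367500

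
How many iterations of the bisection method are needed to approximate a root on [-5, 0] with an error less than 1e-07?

We need (b-a)/2^n ≤ 1e-07
(0 - (-5))/2^n ≤ 1e-07
5/2^n ≤ 1e-07
2^n ≥ 50000000
n ≥ log₂(50000000) = 25.58
n ≥ 26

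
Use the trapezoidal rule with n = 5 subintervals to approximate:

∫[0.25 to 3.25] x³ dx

f(x) = x³
a = 0.25, b = 3.25, n = 5
h = (b - a)/n = 0.600000

Trapezoidal rule: (h/2)[f(x₀) + 2f(x₁) + 2f(x₂) + ... + f(xₙ)]

x_0 = 0.2500, f(x_0) = 0.015625, coefficient = 1
x_1 = 0.8500, f(x_1) = 0.614125, coefficient = 2
x_2 = 1.4500, f(x_2) = 3.048625, coefficient = 2
x_3 = 2.0500, f(x_3) = 8.615125, coefficient = 2
x_4 = 2.6500, f(x_4) = 18.609625, coefficient = 2
x_5 = 3.2500, f(x_5) = 34.328125, coefficient = 1

I ≈ (0.600000/2) × 96.118750 = 28.835625
Exact value: 27.890625
Error: 0.945000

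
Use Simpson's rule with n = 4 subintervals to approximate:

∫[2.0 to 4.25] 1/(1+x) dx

f(x) = 1/(1+x)
a = 2.0, b = 4.25, n = 4
h = (b - a)/n = 0.562500

Simpson's rule: (h/3)[f(x₀) + 4f(x₁) + 2f(x₂) + ... + f(xₙ)]

x_0 = 2.0000, f(x_0) = 0.333333, coefficient = 1
x_1 = 2.5625, f(x_1) = 0.280702, coefficient = 4
x_2 = 3.1250, f(x_2) = 0.242424, coefficient = 2
x_3 = 3.6875, f(x_3) = 0.213333, coefficient = 4
x_4 = 4.2500, f(x_4) = 0.190476, coefficient = 1

I ≈ (0.562500/3) × 2.984798 = 0.559650
Exact value: 0.559616
Error: 0.000034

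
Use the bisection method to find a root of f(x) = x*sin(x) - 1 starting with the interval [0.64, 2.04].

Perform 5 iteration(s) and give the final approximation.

f(x) = x*sin(x) - 1
Initial interval: [0.64, 2.04]

Iteration 1:
  c_1 = (0.640000 + 2.040000)/2 = 1.340000
  f(c_1) = f(1.340000) = 0.304469
  f(a) × f(c) < 0, new interval: [0.640000, 1.340000]
Iteration 2:
  c_2 = (0.640000 + 1.340000)/2 = 0.990000
  f(c_2) = f(0.990000) = -0.172334
  f(a) × f(c) ≥ 0, new interval: [0.990000, 1.340000]
Iteration 3:
  c_3 = (0.990000 + 1.340000)/2 = 1.165000
  f(c_3) = f(1.165000) = 0.070388
  f(a) × f(c) < 0, new interval: [0.990000, 1.165000]
Iteration 4:
  c_4 = (0.990000 + 1.165000)/2 = 1.077500
  f(c_4) = f(1.077500) = -0.050963
  f(a) × f(c) ≥ 0, new interval: [1.077500, 1.165000]
Iteration 5:
  c_5 = (1.077500 + 1.165000)/2 = 1.121250
  f(c_5) = f(1.121250) = 0.009847
  f(a) × f(c) < 0, new interval: [1.077500, 1.121250]

After 5 iteration(s), the approximation is c_5 = 1.121250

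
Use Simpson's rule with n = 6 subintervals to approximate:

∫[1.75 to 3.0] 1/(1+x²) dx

f(x) = 1/(1+x²)
a = 1.75, b = 3.0, n = 6
h = (b - a)/n = 0.208333

Simpson's rule: (h/3)[f(x₀) + 4f(x₁) + 2f(x₂) + ... + f(xₙ)]

x_0 = 1.7500, f(x_0) = 0.246154, coefficient = 1
x_1 = 1.9583, f(x_1) = 0.206822, coefficient = 4
x_2 = 2.1667, f(x_2) = 0.175610, coefficient = 2
x_3 = 2.3750, f(x_3) = 0.150588, coefficient = 4
x_4 = 2.5833, f(x_4) = 0.130317, coefficient = 2
x_5 = 2.7917, f(x_5) = 0.113722, coefficient = 4
x_6 = 3.0000, f(x_6) = 0.100000, coefficient = 1

I ≈ (0.208333/3) × 2.842535 = 0.197398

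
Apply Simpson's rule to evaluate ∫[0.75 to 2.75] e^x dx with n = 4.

f(x) = e^x
a = 0.75, b = 2.75, n = 4
h = (b - a)/n = 0.500000

Simpson's rule: (h/3)[f(x₀) + 4f(x₁) + 2f(x₂) + ... + f(xₙ)]

x_0 = 0.7500, f(x_0) = 2.117000, coefficient = 1
x_1 = 1.2500, f(x_1) = 3.490343, coefficient = 4
x_2 = 1.7500, f(x_2) = 5.754603, coefficient = 2
x_3 = 2.2500, f(x_3) = 9.487736, coefficient = 4
x_4 = 2.7500, f(x_4) = 15.642632, coefficient = 1

I ≈ (0.500000/3) × 81.181152 = 13.530192
Exact value: 13.525632
Error: 0.004560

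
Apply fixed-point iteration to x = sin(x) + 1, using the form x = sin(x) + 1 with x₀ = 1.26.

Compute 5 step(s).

Equation: x = sin(x) + 1
Fixed-point form: x = sin(x) + 1
x₀ = 1.26

x_1 = g(1.260000) = 1.952090
x_2 = g(1.952090) = 1.928184
x_3 = g(1.928184) = 1.936814
x_4 = g(1.936814) = 1.933760
x_5 = g(1.933760) = 1.934849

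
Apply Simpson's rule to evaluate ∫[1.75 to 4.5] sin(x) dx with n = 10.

f(x) = sin(x)
a = 1.75, b = 4.5, n = 10
h = (b - a)/n = 0.275000

Simpson's rule: (h/3)[f(x₀) + 4f(x₁) + 2f(x₂) + ... + f(xₙ)]

x_0 = 1.7500, f(x_0) = 0.983986, coefficient = 1
x_1 = 2.0250, f(x_1) = 0.898611, coefficient = 4
x_2 = 2.3000, f(x_2) = 0.745705, coefficient = 2
x_3 = 2.5750, f(x_3) = 0.536760, coefficient = 4
x_4 = 2.8500, f(x_4) = 0.287478, coefficient = 2
x_5 = 3.1250, f(x_5) = 0.016592, coefficient = 4
x_6 = 3.4000, f(x_6) = -0.255541, coefficient = 2
x_7 = 3.6750, f(x_7) = -0.508470, coefficient = 4
x_8 = 3.9500, f(x_8) = -0.723188, coefficient = 2
x_9 = 4.2250, f(x_9) = -0.883559, coefficient = 4
x_10 = 4.5000, f(x_10) = -0.977530, coefficient = 1

I ≈ (0.275000/3) × 0.355099 = 0.032551
Exact value: 0.032550
Error: 0.000001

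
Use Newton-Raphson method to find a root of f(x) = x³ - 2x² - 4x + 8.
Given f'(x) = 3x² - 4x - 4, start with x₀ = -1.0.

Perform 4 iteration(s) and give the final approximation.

f(x) = x³ - 2x² - 4x + 8
f'(x) = 3x² - 4x - 4
x₀ = -1.0

Newton-Raphson formula: x_{n+1} = x_n - f(x_n)/f'(x_n)

Iteration 1:
  f(-1.000000) = 9.000000
  f'(-1.000000) = 3.000000
  x_1 = -1.000000 - 9.000000/3.000000 = -4.000000
Iteration 2:
  f(-4.000000) = -72.000000
  f'(-4.000000) = 60.000000
  x_2 = -4.000000 - (-72.000000)/60.000000 = -2.800000
Iteration 3:
  f(-2.800000) = -18.432000
  f'(-2.800000) = 30.720000
  x_3 = -2.800000 - (-18.432000)/30.720000 = -2.200000
Iteration 4:
  f(-2.200000) = -3.528000
  f'(-2.200000) = 19.320000
  x_4 = -2.200000 - (-3.528000)/19.320000 = -2.017391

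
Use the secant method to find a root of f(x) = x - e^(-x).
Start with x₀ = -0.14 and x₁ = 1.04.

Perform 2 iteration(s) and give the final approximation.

f(x) = x - e^(-x)
x₀ = -0.14, x₁ = 1.04

Secant formula: x_{n+1} = x_n - f(x_n)(x_n - x_{n-1})/(f(x_n) - f(x_{n-1}))

Iteration 1:
  f(-0.140000) = -1.290274
  f(1.040000) = 0.686545
  x_2 = 1.040000 - 0.686545×(1.040000 - (-0.140000))/(0.686545 - (-1.290274))
       = 0.630188
Iteration 2:
  f(1.040000) = 0.686545
  f(0.630188) = 0.097697
  x_3 = 0.630188 - 0.097697×(0.630188 - 1.040000)/(0.097697 - 0.686545)
       = 0.562196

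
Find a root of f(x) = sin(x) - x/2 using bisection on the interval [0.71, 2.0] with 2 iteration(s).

f(x) = sin(x) - x/2
Initial interval: [0.71, 2.0]

Iteration 1:
  c_1 = (0.710000 + 2.000000)/2 = 1.355000
  f(c_1) = f(1.355000) = 0.299306
  f(a) × f(c) ≥ 0, new interval: [1.355000, 2.000000]
Iteration 2:
  c_2 = (1.355000 + 2.000000)/2 = 1.677500
  f(c_2) = f(1.677500) = 0.155563
  f(a) × f(c) ≥ 0, new interval: [1.677500, 2.000000]

After 2 iteration(s), the approximation is c_2 = 1.677500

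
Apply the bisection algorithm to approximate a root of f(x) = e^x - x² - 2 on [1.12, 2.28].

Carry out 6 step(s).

f(x) = e^x - x² - 2
Initial interval: [1.12, 2.28]

Iteration 1:
  c_1 = (1.120000 + 2.280000)/2 = 1.700000
  f(c_1) = f(1.700000) = 0.583947
  f(a) × f(c) < 0, new interval: [1.120000, 1.700000]
Iteration 2:
  c_2 = (1.120000 + 1.700000)/2 = 1.410000
  f(c_2) = f(1.410000) = 0.107855
  f(a) × f(c) < 0, new interval: [1.120000, 1.410000]
Iteration 3:
  c_3 = (1.120000 + 1.410000)/2 = 1.265000
  f(c_3) = f(1.265000) = -0.057132
  f(a) × f(c) ≥ 0, new interval: [1.265000, 1.410000]
Iteration 4:
  c_4 = (1.265000 + 1.410000)/2 = 1.337500
  f(c_4) = f(1.337500) = 0.020602
  f(a) × f(c) < 0, new interval: [1.265000, 1.337500]
Iteration 5:
  c_5 = (1.265000 + 1.337500)/2 = 1.301250
  f(c_5) = f(1.301250) = -0.019365
  f(a) × f(c) ≥ 0, new interval: [1.301250, 1.337500]
Iteration 6:
  c_6 = (1.301250 + 1.337500)/2 = 1.319375
  f(c_6) = f(1.319375) = 0.000332
  f(a) × f(c) < 0, new interval: [1.301250, 1.319375]

After 6 iteration(s), the approximation is c_6 = 1.319375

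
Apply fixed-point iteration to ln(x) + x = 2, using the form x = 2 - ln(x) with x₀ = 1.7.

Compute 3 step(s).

Equation: ln(x) + x = 2
Fixed-point form: x = 2 - ln(x)
x₀ = 1.7

x_1 = g(1.700000) = 1.469372
x_2 = g(1.469372) = 1.615165
x_3 = g(1.615165) = 1.520563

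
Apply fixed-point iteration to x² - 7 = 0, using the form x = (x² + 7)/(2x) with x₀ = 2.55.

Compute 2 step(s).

Equation: x² - 7 = 0
Fixed-point form: x = (x² + 7)/(2x)
x₀ = 2.55

x_1 = g(2.550000) = 2.647549
x_2 = g(2.647549) = 2.645752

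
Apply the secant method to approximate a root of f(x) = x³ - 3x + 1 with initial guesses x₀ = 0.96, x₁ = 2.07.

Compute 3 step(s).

f(x) = x³ - 3x + 1
x₀ = 0.96, x₁ = 2.07

Secant formula: x_{n+1} = x_n - f(x_n)(x_n - x_{n-1})/(f(x_n) - f(x_{n-1}))

Iteration 1:
  f(0.960000) = -0.995264
  f(2.070000) = 3.659743
  x_2 = 2.070000 - 3.659743×(2.070000 - 0.960000)/(3.659743 - (-0.995264))
       = 1.197324
Iteration 2:
  f(2.070000) = 3.659743
  f(1.197324) = -0.875507
  x_3 = 1.197324 - (-0.875507)×(1.197324 - 2.070000)/(-0.875507 - 3.659743)
       = 1.365789
Iteration 3:
  f(1.197324) = -0.875507
  f(1.365789) = -0.549651
  x_4 = 1.365789 - (-0.549651)×(1.365789 - 1.197324)/(-0.549651 - (-0.875507))
       = 1.649956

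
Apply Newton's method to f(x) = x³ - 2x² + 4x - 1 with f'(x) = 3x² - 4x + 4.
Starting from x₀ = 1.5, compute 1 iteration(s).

f(x) = x³ - 2x² + 4x - 1
f'(x) = 3x² - 4x + 4
x₀ = 1.5

Newton-Raphson formula: x_{n+1} = x_n - f(x_n)/f'(x_n)

Iteration 1:
  f(1.500000) = 3.875000
  f'(1.500000) = 4.750000
  x_1 = 1.500000 - 3.875000/4.750000 = 0.684211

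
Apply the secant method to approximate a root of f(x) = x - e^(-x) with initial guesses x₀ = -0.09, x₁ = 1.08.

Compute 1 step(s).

f(x) = x - e^(-x)
x₀ = -0.09, x₁ = 1.08

Secant formula: x_{n+1} = x_n - f(x_n)(x_n - x_{n-1})/(f(x_n) - f(x_{n-1}))

Iteration 1:
  f(-0.090000) = -1.184174
  f(1.080000) = 0.740404
  x_2 = 1.080000 - 0.740404×(1.080000 - (-0.090000))/(0.740404 - (-1.184174))
       = 0.629889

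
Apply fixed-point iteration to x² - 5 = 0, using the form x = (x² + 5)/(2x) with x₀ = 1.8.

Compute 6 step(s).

Equation: x² - 5 = 0
Fixed-point form: x = (x² + 5)/(2x)
x₀ = 1.8

x_1 = g(1.800000) = 2.288889
x_2 = g(2.288889) = 2.236677
x_3 = g(2.236677) = 2.236068
x_4 = g(2.236068) = 2.236068
x_5 = g(2.236068) = 2.236068
x_6 = g(2.236068) = 2.236068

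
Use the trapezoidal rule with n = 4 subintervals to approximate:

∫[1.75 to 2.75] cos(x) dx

f(x) = cos(x)
a = 1.75, b = 2.75, n = 4
h = (b - a)/n = 0.250000

Trapezoidal rule: (h/2)[f(x₀) + 2f(x₁) + 2f(x₂) + ... + f(xₙ)]

x_0 = 1.7500, f(x_0) = -0.178246, coefficient = 1
x_1 = 2.0000, f(x_1) = -0.416147, coefficient = 2
x_2 = 2.2500, f(x_2) = -0.628174, coefficient = 2
x_3 = 2.5000, f(x_3) = -0.801144, coefficient = 2
x_4 = 2.7500, f(x_4) = -0.924302, coefficient = 1

I ≈ (0.250000/2) × -4.793477 = -0.599185
Exact value: -0.602325
Error: 0.003140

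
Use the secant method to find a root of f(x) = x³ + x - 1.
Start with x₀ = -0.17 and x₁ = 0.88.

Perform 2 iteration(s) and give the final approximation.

f(x) = x³ + x - 1
x₀ = -0.17, x₁ = 0.88

Secant formula: x_{n+1} = x_n - f(x_n)(x_n - x_{n-1})/(f(x_n) - f(x_{n-1}))

Iteration 1:
  f(-0.170000) = -1.174913
  f(0.880000) = 0.561472
  x_2 = 0.880000 - 0.561472×(0.880000 - (-0.170000))/(0.561472 - (-1.174913))
       = 0.540475
Iteration 2:
  f(0.880000) = 0.561472
  f(0.540475) = -0.301645
  x_3 = 0.540475 - (-0.301645)×(0.540475 - 0.880000)/(-0.301645 - 0.561472)
       = 0.659133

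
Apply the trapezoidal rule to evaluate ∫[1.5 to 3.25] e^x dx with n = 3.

f(x) = e^x
a = 1.5, b = 3.25, n = 3
h = (b - a)/n = 0.583333

Trapezoidal rule: (h/2)[f(x₀) + 2f(x₁) + 2f(x₂) + ... + f(xₙ)]

x_0 = 1.5000, f(x_0) = 4.481689, coefficient = 1
x_1 = 2.0833, f(x_1) = 8.031195, coefficient = 2
x_2 = 2.6667, f(x_2) = 14.391916, coefficient = 2
x_3 = 3.2500, f(x_3) = 25.790340, coefficient = 1

I ≈ (0.583333/2) × 75.118251 = 21.909490
Exact value: 21.308651
Error: 0.600839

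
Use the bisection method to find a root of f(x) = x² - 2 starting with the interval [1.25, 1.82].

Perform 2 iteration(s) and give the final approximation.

f(x) = x² - 2
Initial interval: [1.25, 1.82]

Iteration 1:
  c_1 = (1.250000 + 1.820000)/2 = 1.535000
  f(c_1) = f(1.535000) = 0.356225
  f(a) × f(c) < 0, new interval: [1.250000, 1.535000]
Iteration 2:
  c_2 = (1.250000 + 1.535000)/2 = 1.392500
  f(c_2) = f(1.392500) = -0.060944
  f(a) × f(c) ≥ 0, new interval: [1.392500, 1.535000]

After 2 iteration(s), the approximation is c_2 = 1.392500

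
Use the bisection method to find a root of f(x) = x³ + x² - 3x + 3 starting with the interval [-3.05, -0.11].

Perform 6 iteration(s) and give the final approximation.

f(x) = x³ + x² - 3x + 3
Initial interval: [-3.05, -0.11]

Iteration 1:
  c_1 = (-3.050000 + (-0.110000))/2 = -1.580000
  f(c_1) = f(-1.580000) = 6.292088
  f(a) × f(c) < 0, new interval: [-3.050000, -1.580000]
Iteration 2:
  c_2 = (-3.050000 + (-1.580000))/2 = -2.315000
  f(c_2) = f(-2.315000) = 2.897619
  f(a) × f(c) < 0, new interval: [-3.050000, -2.315000]
Iteration 3:
  c_3 = (-3.050000 + (-2.315000))/2 = -2.682500
  f(c_3) = f(-2.682500) = -1.059444
  f(a) × f(c) ≥ 0, new interval: [-2.682500, -2.315000]
Iteration 4:
  c_4 = (-2.682500 + (-2.315000))/2 = -2.498750
  f(c_4) = f(-2.498750) = 1.138427
  f(a) × f(c) < 0, new interval: [-2.682500, -2.498750]
Iteration 5:
  c_5 = (-2.682500 + (-2.498750))/2 = -2.590625
  f(c_5) = f(-2.590625) = 0.096653
  f(a) × f(c) < 0, new interval: [-2.682500, -2.590625]
Iteration 6:
  c_6 = (-2.682500 + (-2.590625))/2 = -2.636563
  f(c_6) = f(-2.636563) = -0.466814
  f(a) × f(c) ≥ 0, new interval: [-2.636563, -2.590625]

After 6 iteration(s), the approximation is c_6 = -2.636563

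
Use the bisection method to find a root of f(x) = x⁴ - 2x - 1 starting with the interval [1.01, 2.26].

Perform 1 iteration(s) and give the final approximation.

f(x) = x⁴ - 2x - 1
Initial interval: [1.01, 2.26]

Iteration 1:
  c_1 = (1.010000 + 2.260000)/2 = 1.635000
  f(c_1) = f(1.635000) = 2.876132
  f(a) × f(c) < 0, new interval: [1.010000, 1.635000]

After 1 iteration(s), the approximation is c_1 = 1.635000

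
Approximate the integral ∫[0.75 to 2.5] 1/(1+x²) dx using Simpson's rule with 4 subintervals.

f(x) = 1/(1+x²)
a = 0.75, b = 2.5, n = 4
h = (b - a)/n = 0.437500

Simpson's rule: (h/3)[f(x₀) + 4f(x₁) + 2f(x₂) + ... + f(xₙ)]

x_0 = 0.7500, f(x_0) = 0.640000, coefficient = 1
x_1 = 1.1875, f(x_1) = 0.414911, coefficient = 4
x_2 = 1.6250, f(x_2) = 0.274678, coefficient = 2
x_3 = 2.0625, f(x_3) = 0.190335, coefficient = 4
x_4 = 2.5000, f(x_4) = 0.137931, coefficient = 1

I ≈ (0.437500/3) × 3.748269 = 0.546623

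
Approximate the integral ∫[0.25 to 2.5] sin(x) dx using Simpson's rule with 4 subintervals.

f(x) = sin(x)
a = 0.25, b = 2.5, n = 4
h = (b - a)/n = 0.562500

Simpson's rule: (h/3)[f(x₀) + 4f(x₁) + 2f(x₂) + ... + f(xₙ)]

x_0 = 0.2500, f(x_0) = 0.247404, coefficient = 1
x_1 = 0.8125, f(x_1) = 0.726009, coefficient = 4
x_2 = 1.3750, f(x_2) = 0.980893, coefficient = 2
x_3 = 1.9375, f(x_3) = 0.933514, coefficient = 4
x_4 = 2.5000, f(x_4) = 0.598472, coefficient = 1

I ≈ (0.562500/3) × 9.445754 = 1.771079
Exact value: 1.770056
Error: 0.001023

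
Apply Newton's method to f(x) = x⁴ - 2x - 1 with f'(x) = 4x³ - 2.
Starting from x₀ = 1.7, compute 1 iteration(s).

f(x) = x⁴ - 2x - 1
f'(x) = 4x³ - 2
x₀ = 1.7

Newton-Raphson formula: x_{n+1} = x_n - f(x_n)/f'(x_n)

Iteration 1:
  f(1.700000) = 3.952100
  f'(1.700000) = 17.652000
  x_1 = 1.700000 - 3.952100/17.652000 = 1.476110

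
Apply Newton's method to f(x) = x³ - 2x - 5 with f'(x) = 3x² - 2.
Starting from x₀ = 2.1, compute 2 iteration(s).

f(x) = x³ - 2x - 5
f'(x) = 3x² - 2
x₀ = 2.1

Newton-Raphson formula: x_{n+1} = x_n - f(x_n)/f'(x_n)

Iteration 1:
  f(2.100000) = 0.061000
  f'(2.100000) = 11.230000
  x_1 = 2.100000 - 0.061000/11.230000 = 2.094568
Iteration 2:
  f(2.094568) = 0.000186
  f'(2.094568) = 11.161647
  x_2 = 2.094568 - 0.000186/11.161647 = 2.094551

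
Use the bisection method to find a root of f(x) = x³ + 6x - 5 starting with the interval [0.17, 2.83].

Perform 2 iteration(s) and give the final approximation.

f(x) = x³ + 6x - 5
Initial interval: [0.17, 2.83]

Iteration 1:
  c_1 = (0.170000 + 2.830000)/2 = 1.500000
  f(c_1) = f(1.500000) = 7.375000
  f(a) × f(c) < 0, new interval: [0.170000, 1.500000]
Iteration 2:
  c_2 = (0.170000 + 1.500000)/2 = 0.835000
  f(c_2) = f(0.835000) = 0.592183
  f(a) × f(c) < 0, new interval: [0.170000, 0.835000]

After 2 iteration(s), the approximation is c_2 = 0.835000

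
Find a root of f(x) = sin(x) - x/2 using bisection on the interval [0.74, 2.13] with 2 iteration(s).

f(x) = sin(x) - x/2
Initial interval: [0.74, 2.13]

Iteration 1:
  c_1 = (0.740000 + 2.130000)/2 = 1.435000
  f(c_1) = f(1.435000) = 0.273294
  f(a) × f(c) ≥ 0, new interval: [1.435000, 2.130000]
Iteration 2:
  c_2 = (1.435000 + 2.130000)/2 = 1.782500
  f(c_2) = f(1.782500) = 0.086424
  f(a) × f(c) ≥ 0, new interval: [1.782500, 2.130000]

After 2 iteration(s), the approximation is c_2 = 1.782500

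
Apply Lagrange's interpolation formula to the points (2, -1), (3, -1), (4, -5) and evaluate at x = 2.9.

Lagrange interpolation formula:
P(x) = Σ yᵢ × Lᵢ(x)
where Lᵢ(x) = Π_{j≠i} (x - xⱼ)/(xᵢ - xⱼ)

L_0(2.9) = (2.9 - 3)/(2 - 3) × (2.9 - 4)/(2 - 4) = 0.055000
L_1(2.9) = (2.9 - 2)/(3 - 2) × (2.9 - 4)/(3 - 4) = 0.990000
L_2(2.9) = (2.9 - 2)/(4 - 2) × (2.9 - 3)/(4 - 3) = -0.045000

P(2.9) = (-1)×L_0(2.9) + (-1)×L_1(2.9) + (-5)×L_2(2.9)
P(2.9) = -0.820000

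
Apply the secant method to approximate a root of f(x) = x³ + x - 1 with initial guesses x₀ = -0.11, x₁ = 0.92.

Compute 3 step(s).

f(x) = x³ + x - 1
x₀ = -0.11, x₁ = 0.92

Secant formula: x_{n+1} = x_n - f(x_n)(x_n - x_{n-1})/(f(x_n) - f(x_{n-1}))

Iteration 1:
  f(-0.110000) = -1.111331
  f(0.920000) = 0.698688
  x_2 = 0.920000 - 0.698688×(0.920000 - (-0.110000))/(0.698688 - (-1.111331))
       = 0.522408
Iteration 2:
  f(0.920000) = 0.698688
  f(0.522408) = -0.335021
  x_3 = 0.522408 - (-0.335021)×(0.522408 - 0.920000)/(-0.335021 - 0.698688)
       = 0.651266
Iteration 3:
  f(0.522408) = -0.335021
  f(0.651266) = -0.072501
  x_4 = 0.651266 - (-0.072501)×(0.651266 - 0.522408)/(-0.072501 - (-0.335021))
       = 0.686853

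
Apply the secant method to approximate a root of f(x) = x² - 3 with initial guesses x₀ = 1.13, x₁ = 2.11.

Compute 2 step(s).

f(x) = x² - 3
x₀ = 1.13, x₁ = 2.11

Secant formula: x_{n+1} = x_n - f(x_n)(x_n - x_{n-1})/(f(x_n) - f(x_{n-1}))

Iteration 1:
  f(1.130000) = -1.723100
  f(2.110000) = 1.452100
  x_2 = 2.110000 - 1.452100×(2.110000 - 1.130000)/(1.452100 - (-1.723100))
       = 1.661821
Iteration 2:
  f(2.110000) = 1.452100
  f(1.661821) = -0.238351
  x_3 = 1.661821 - (-0.238351)×(1.661821 - 2.110000)/(-0.238351 - 1.452100)
       = 1.725014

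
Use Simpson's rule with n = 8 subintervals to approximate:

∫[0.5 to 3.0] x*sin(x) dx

f(x) = x*sin(x)
a = 0.5, b = 3.0, n = 8
h = (b - a)/n = 0.312500

Simpson's rule: (h/3)[f(x₀) + 4f(x₁) + 2f(x₂) + ... + f(xₙ)]

x_0 = 0.5000, f(x_0) = 0.239713, coefficient = 1
x_1 = 0.8125, f(x_1) = 0.589882, coefficient = 4
x_2 = 1.1250, f(x_2) = 1.015051, coefficient = 2
x_3 = 1.4375, f(x_3) = 1.424748, coefficient = 4
x_4 = 1.7500, f(x_4) = 1.721975, coefficient = 2
x_5 = 2.0625, f(x_5) = 1.818155, coefficient = 4
x_6 = 2.3750, f(x_6) = 1.647502, coefficient = 2
x_7 = 2.6875, f(x_7) = 1.178864, coefficient = 4
x_8 = 3.0000, f(x_8) = 0.423360, coefficient = 1

I ≈ (0.312500/3) × 29.478728 = 3.070701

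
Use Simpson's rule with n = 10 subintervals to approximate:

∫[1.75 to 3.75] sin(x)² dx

f(x) = sin(x)²
a = 1.75, b = 3.75, n = 10
h = (b - a)/n = 0.200000

Simpson's rule: (h/3)[f(x₀) + 4f(x₁) + 2f(x₂) + ... + f(xₙ)]

x_0 = 1.7500, f(x_0) = 0.968228, coefficient = 1
x_1 = 1.9500, f(x_1) = 0.862966, coefficient = 4
x_2 = 2.1500, f(x_2) = 0.700400, coefficient = 2
x_3 = 2.3500, f(x_3) = 0.506194, coefficient = 4
x_4 = 2.5500, f(x_4) = 0.311011, coefficient = 2
x_5 = 2.7500, f(x_5) = 0.145665, coefficient = 4
x_6 = 2.9500, f(x_6) = 0.036261, coefficient = 2
x_7 = 3.1500, f(x_7) = 0.000071, coefficient = 4
x_8 = 3.3500, f(x_8) = 0.042808, coefficient = 2
x_9 = 3.5500, f(x_9) = 0.157727, coefficient = 4
x_10 = 3.7500, f(x_10) = 0.326682, coefficient = 1

I ≈ (0.200000/3) × 10.166362 = 0.677757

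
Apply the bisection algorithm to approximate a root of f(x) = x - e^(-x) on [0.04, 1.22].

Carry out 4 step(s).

f(x) = x - e^(-x)
Initial interval: [0.04, 1.22]

Iteration 1:
  c_1 = (0.040000 + 1.220000)/2 = 0.630000
  f(c_1) = f(0.630000) = 0.097408
  f(a) × f(c) < 0, new interval: [0.040000, 0.630000]
Iteration 2:
  c_2 = (0.040000 + 0.630000)/2 = 0.335000
  f(c_2) = f(0.335000) = -0.380338
  f(a) × f(c) ≥ 0, new interval: [0.335000, 0.630000]
Iteration 3:
  c_3 = (0.335000 + 0.630000)/2 = 0.482500
  f(c_3) = f(0.482500) = -0.134738
  f(a) × f(c) ≥ 0, new interval: [0.482500, 0.630000]
Iteration 4:
  c_4 = (0.482500 + 0.630000)/2 = 0.556250
  f(c_4) = f(0.556250) = -0.017105
  f(a) × f(c) ≥ 0, new interval: [0.556250, 0.630000]

After 4 iteration(s), the approximation is c_4 = 0.556250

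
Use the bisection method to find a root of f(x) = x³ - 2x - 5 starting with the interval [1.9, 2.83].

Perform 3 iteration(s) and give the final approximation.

f(x) = x³ - 2x - 5
Initial interval: [1.9, 2.83]

Iteration 1:
  c_1 = (1.900000 + 2.830000)/2 = 2.365000
  f(c_1) = f(2.365000) = 3.497977
  f(a) × f(c) < 0, new interval: [1.900000, 2.365000]
Iteration 2:
  c_2 = (1.900000 + 2.365000)/2 = 2.132500
  f(c_2) = f(2.132500) = 0.432664
  f(a) × f(c) < 0, new interval: [1.900000, 2.132500]
Iteration 3:
  c_3 = (1.900000 + 2.132500)/2 = 2.016250
  f(c_3) = f(2.016250) = -0.835911
  f(a) × f(c) ≥ 0, new interval: [2.016250, 2.132500]

After 3 iteration(s), the approximation is c_3 = 2.016250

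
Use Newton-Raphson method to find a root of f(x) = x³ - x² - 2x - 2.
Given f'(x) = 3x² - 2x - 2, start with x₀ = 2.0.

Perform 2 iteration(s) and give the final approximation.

f(x) = x³ - x² - 2x - 2
f'(x) = 3x² - 2x - 2
x₀ = 2.0

Newton-Raphson formula: x_{n+1} = x_n - f(x_n)/f'(x_n)

Iteration 1:
  f(2.000000) = -2.000000
  f'(2.000000) = 6.000000
  x_1 = 2.000000 - (-2.000000)/6.000000 = 2.333333
Iteration 2:
  f(2.333333) = 0.592593
  f'(2.333333) = 9.666667
  x_2 = 2.333333 - 0.592593/9.666667 = 2.272031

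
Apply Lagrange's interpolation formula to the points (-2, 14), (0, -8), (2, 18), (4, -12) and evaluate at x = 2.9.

Lagrange interpolation formula:
P(x) = Σ yᵢ × Lᵢ(x)
where Lᵢ(x) = Π_{j≠i} (x - xⱼ)/(xᵢ - xⱼ)

L_0(2.9) = (2.9 - 0)/(-2 - 0) × (2.9 - 2)/(-2 - 2) × (2.9 - 4)/(-2 - 4) = 0.059813
L_1(2.9) = (2.9 - (-2))/(0 - (-2)) × (2.9 - 2)/(0 - 2) × (2.9 - 4)/(0 - 4) = -0.303188
L_2(2.9) = (2.9 - (-2))/(2 - (-2)) × (2.9 - 0)/(2 - 0) × (2.9 - 4)/(2 - 4) = 0.976938
L_3(2.9) = (2.9 - (-2))/(4 - (-2)) × (2.9 - 0)/(4 - 0) × (2.9 - 2)/(4 - 2) = 0.266437

P(2.9) = 14×L_0(2.9) + (-8)×L_1(2.9) + 18×L_2(2.9) + (-12)×L_3(2.9)
P(2.9) = 17.650500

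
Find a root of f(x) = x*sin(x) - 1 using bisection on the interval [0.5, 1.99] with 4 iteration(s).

f(x) = x*sin(x) - 1
Initial interval: [0.5, 1.99]

Iteration 1:
  c_1 = (0.500000 + 1.990000)/2 = 1.245000
  f(c_1) = f(1.245000) = 0.179508
  f(a) × f(c) < 0, new interval: [0.500000, 1.245000]
Iteration 2:
  c_2 = (0.500000 + 1.245000)/2 = 0.872500
  f(c_2) = f(0.872500) = -0.331719
  f(a) × f(c) ≥ 0, new interval: [0.872500, 1.245000]
Iteration 3:
  c_3 = (0.872500 + 1.245000)/2 = 1.058750
  f(c_3) = f(1.058750) = -0.077041
  f(a) × f(c) ≥ 0, new interval: [1.058750, 1.245000]
Iteration 4:
  c_4 = (1.058750 + 1.245000)/2 = 1.151875
  f(c_4) = f(1.151875) = 0.052270
  f(a) × f(c) < 0, new interval: [1.058750, 1.151875]

After 4 iteration(s), the approximation is c_4 = 1.151875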